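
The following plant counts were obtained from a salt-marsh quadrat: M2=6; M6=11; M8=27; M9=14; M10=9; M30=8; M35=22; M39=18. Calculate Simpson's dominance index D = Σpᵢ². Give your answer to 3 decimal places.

0.154

Total N = 6+11+27+14+9+8+22+18 = 115, so the proportions are 0.05217, 0.09565, 0.23478, 0.12174, 0.07826, 0.06957, 0.1913, 0.15652 (working shown to 5 dp, full precision carried).
D = 0.05217² + 0.09565² + 0.23478² + 0.12174² + 0.07826² + 0.06957² + 0.1913² + 0.15652² = 0.00272 + 0.00915 + 0.05512 + 0.01482 + 0.00612 + 0.00484 + 0.03660 + 0.02450 = 0.15388.
To 3 decimal places, D = 0.154.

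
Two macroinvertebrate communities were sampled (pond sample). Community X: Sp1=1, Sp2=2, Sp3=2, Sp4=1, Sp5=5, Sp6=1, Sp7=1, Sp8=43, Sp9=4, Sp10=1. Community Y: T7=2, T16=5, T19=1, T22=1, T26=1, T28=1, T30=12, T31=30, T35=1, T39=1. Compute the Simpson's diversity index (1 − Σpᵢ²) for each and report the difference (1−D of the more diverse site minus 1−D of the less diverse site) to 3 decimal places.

0.155

Community X: N=61, proportions 0.01639, 0.03279, 0.03279, 0.01639, 0.08197, 0.01639, 0.01639, 0.70492, 0.06557, 0.01639, giving 1−D = 0.48858 (working shown to 5 dp, full precision carried).
Community Y: N=55, proportions 0.03636, 0.09091, 0.01818, 0.01818, 0.01818, 0.01818, 0.21818, 0.54545, 0.01818, 0.01818, giving 1−D = 0.64331.
Difference = |0.48858 − 0.64331| = 0.15473, i.e. 0.155 to 3 decimal places.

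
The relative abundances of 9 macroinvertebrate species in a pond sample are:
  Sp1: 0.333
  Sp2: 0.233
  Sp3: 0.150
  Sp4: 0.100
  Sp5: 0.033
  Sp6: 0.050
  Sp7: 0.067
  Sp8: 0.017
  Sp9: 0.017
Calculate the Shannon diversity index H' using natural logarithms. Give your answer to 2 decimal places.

Each pᵢ ln pᵢ term (working shown to 4 dp, full precision carried): 0.333×(-1.0996)=-0.3662, 0.233×(-1.4567)=-0.3394, 0.15×(-1.8971)=-0.2846, 0.1×(-2.3026)=-0.2303, 0.033×(-3.4112)=-0.1126, 0.05×(-2.9957)=-0.1498, 0.067×(-2.7031)=-0.1811, 0.017×(-4.0745)=-0.0693, 0.017×(-4.0745)=-0.0693.
Sum = -1.8024, so H' = 1.80.

1.80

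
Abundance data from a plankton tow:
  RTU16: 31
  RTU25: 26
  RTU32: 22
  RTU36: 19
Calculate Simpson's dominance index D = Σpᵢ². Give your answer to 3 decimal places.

0.258

Total N = 31+26+22+19 = 98, so the proportions are 0.31633, 0.26531, 0.22449, 0.19388 (working shown to 5 dp, full precision carried).
D = 0.31633² + 0.26531² + 0.22449² + 0.19388² = 0.10006 + 0.07039 + 0.05040 + 0.03759 = 0.25843.
To 3 decimal places, D = 0.258.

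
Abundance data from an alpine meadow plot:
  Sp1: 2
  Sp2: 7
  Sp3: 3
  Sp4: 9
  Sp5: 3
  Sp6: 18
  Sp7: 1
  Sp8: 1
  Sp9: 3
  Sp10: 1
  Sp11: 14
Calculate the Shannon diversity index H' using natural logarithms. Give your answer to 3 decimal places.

1.972

Total N = 2+7+3+9+3+18+1+1+3+1+14 = 62, so the proportions are 0.03226, 0.1129, 0.04839, 0.14516, 0.04839, 0.29032, 0.01613, 0.01613, 0.04839, 0.01613, 0.22581 (working shown to 5 dp, full precision carried).
Each pᵢ ln pᵢ term: 0.03226×(-3.43399)=-0.11077, 0.1129×(-2.18122)=-0.24627, 0.04839×(-3.02852)=-0.14654, 0.14516×(-1.92991)=-0.28015, 0.04839×(-3.02852)=-0.14654, 0.29032×(-1.23676)=-0.35906, 0.01613×(-4.12713)=-0.06657, 0.01613×(-4.12713)=-0.06657, 0.04839×(-3.02852)=-0.14654, 0.01613×(-4.12713)=-0.06657, 0.22581×(-1.48808)=-0.33602.
Sum = -1.97159, so H' = 1.972.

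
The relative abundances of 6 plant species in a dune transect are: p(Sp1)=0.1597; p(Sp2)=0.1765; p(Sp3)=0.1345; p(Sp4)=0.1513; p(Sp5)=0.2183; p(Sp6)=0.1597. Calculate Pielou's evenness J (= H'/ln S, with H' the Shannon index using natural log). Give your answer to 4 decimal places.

H' = −Σ pᵢ ln pᵢ = −((-0.292963) + (-0.306128) + (-0.269833) + (-0.285729) + (-0.332227) + (-0.292963)) = 1.779842 (working shown to 6 dp, full precision carried).
With S = 6 species, ln S = 1.791759, so J = 1.779842/1.791759 = 0.993349, i.e. 0.9933 to 4 decimal places.

0.9933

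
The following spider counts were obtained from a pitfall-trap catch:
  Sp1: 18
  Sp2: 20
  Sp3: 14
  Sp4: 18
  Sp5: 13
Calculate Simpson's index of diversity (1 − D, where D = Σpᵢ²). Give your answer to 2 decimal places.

0.79

Total N = 18+20+14+18+13 = 83, so the proportions are 0.2169, 0.241, 0.1687, 0.2169, 0.1566 (working shown to 4 dp, full precision carried).
D = 0.2169² + 0.241² + 0.1687² + 0.2169² + 0.1566² = 0.0470 + 0.0581 + 0.0285 + 0.0470 + 0.0245 = 0.2051.
So 1 − D = 0.7949, i.e. 0.79 to 2 decimal places.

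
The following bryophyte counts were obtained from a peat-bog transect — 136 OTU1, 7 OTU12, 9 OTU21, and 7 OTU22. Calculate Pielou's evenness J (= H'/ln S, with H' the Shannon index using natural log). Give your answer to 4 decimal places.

Total N = 136+7+9+7 = 159, so the proportions are 0.855346, 0.044025, 0.056604, 0.044025 (working shown to 6 dp, full precision carried).
H' = −Σ pᵢ ln pᵢ = −((-0.133647) + (-0.137490) + (-0.162548) + (-0.137490)) = 0.571176.
With S = 4 species, ln S = 1.386294, so J = 0.571176/1.386294 = 0.412016, i.e. 0.4120 to 4 decimal places.

0.4120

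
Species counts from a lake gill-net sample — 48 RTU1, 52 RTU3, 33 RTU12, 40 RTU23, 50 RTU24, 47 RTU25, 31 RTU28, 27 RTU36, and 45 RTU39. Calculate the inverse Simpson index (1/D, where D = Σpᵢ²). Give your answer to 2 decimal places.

Total N = 48+52+33+40+50+47+31+27+45 = 373, so the proportions are 0.128686, 0.13941, 0.088472, 0.107239, 0.134048, 0.126005, 0.08311, 0.072386, 0.120643 (working shown to 6 dp, full precision carried).
D = 0.128686² + 0.13941² + 0.088472² + 0.107239² + 0.134048² + 0.126005² + 0.08311² + 0.072386² + 0.120643² = 0.016560 + 0.019435 + 0.007827 + 0.011500 + 0.017969 + 0.015877 + 0.006907 + 0.005240 + 0.014555 = 0.115871.
So 1/D = 8.6303, i.e. 8.63 to 2 decimal places.

8.63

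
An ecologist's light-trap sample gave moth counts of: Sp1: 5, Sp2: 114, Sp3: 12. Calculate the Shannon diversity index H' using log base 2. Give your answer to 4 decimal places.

0.6702

Total N = 5+114+12 = 131, so the proportions are 0.038168, 0.870229, 0.091603 (working shown to 6 dp, full precision carried).
Each pᵢ log₂ pᵢ term: 0.038168×(-4.711495)=-0.179828, 0.870229×(-0.200533)=-0.174510, 0.091603×(-3.448461)=-0.315890.
Sum = -0.670227, so H' = 0.6702.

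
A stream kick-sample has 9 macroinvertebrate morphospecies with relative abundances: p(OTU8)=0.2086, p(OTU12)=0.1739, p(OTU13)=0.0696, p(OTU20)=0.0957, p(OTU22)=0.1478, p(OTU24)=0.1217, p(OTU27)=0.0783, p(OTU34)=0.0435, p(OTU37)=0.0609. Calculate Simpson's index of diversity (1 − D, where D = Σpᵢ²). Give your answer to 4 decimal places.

0.8639

D = 0.2086² + 0.1739² + 0.0696² + 0.0957² + 0.1478² + 0.1217² + 0.0783² + 0.0435² + 0.0609² = 0.043514 + 0.030241 + 0.004844 + 0.009158 + 0.021845 + 0.014811 + 0.006131 + 0.001892 + 0.003709 = 0.136146 (working shown to 6 dp, full precision carried).
So 1 − D = 0.863854, i.e. 0.8639 to 4 decimal places.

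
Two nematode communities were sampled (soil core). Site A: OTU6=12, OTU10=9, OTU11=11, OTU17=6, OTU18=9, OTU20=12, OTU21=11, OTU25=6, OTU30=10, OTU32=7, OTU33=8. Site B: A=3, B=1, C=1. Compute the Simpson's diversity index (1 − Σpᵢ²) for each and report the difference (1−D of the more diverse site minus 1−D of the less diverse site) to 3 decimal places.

0.344

Site A: N=101, proportions 0.11881, 0.08911, 0.10891, 0.05941, 0.08911, 0.11881, 0.10891, 0.05941, 0.09901, 0.06931, 0.07921, giving 1−D = 0.90423 (working shown to 5 dp, full precision carried).
Site B: N=5, proportions 0.6, 0.2, 0.2, giving 1−D = 0.56000.
Difference = |0.90423 − 0.56000| = 0.34423, i.e. 0.344 to 3 decimal places.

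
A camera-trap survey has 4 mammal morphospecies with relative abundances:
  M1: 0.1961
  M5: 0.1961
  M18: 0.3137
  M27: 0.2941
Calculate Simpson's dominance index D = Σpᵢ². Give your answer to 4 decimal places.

0.2618

D = 0.1961² + 0.1961² + 0.3137² + 0.2941² = 0.038455 + 0.038455 + 0.098408 + 0.086495 = 0.261813 (working shown to 6 dp, full precision carried).
To 4 decimal places, D = 0.2618.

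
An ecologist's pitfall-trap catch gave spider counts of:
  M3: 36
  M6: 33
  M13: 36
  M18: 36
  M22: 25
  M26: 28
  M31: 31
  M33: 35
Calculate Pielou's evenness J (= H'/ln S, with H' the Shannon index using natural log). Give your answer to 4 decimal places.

0.9964

Total N = 36+33+36+36+25+28+31+35 = 260, so the proportions are 0.138462, 0.126923, 0.138462, 0.138462, 0.096154, 0.107692, 0.119231, 0.134615 (working shown to 6 dp, full precision carried).
H' = −Σ pᵢ ln pᵢ = −((-0.273761) + (-0.261991) + (-0.273761) + (-0.273761) + (-0.225174) + (-0.239990) + (-0.253567) + (-0.269949)) = 2.071954.
With S = 8 species, ln S = 2.079442, so J = 2.071954/2.079442 = 0.996399, i.e. 0.9964 to 4 decimal places.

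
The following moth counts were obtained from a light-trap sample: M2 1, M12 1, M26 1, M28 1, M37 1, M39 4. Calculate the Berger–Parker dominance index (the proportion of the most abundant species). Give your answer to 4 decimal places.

Total N = 1+1+1+1+1+4 = 9, so the proportions are 0.111111, 0.111111, 0.111111, 0.111111, 0.111111, 0.444444 (working shown to 6 dp, full precision carried).
The largest proportion is 0.444444, i.e. d = 0.4444 to 4 decimal places.

0.4444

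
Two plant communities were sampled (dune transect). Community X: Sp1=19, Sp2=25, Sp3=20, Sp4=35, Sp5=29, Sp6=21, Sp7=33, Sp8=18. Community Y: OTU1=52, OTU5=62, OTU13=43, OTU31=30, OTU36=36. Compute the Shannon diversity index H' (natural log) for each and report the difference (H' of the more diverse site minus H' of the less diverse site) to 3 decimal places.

Community X: N=200, proportions 0.095, 0.125, 0.1, 0.175, 0.145, 0.105, 0.165, 0.09, giving H' = 2.04949 (working shown to 5 dp, full precision carried).
Community Y: N=223, proportions 0.23318, 0.27803, 0.19283, 0.13453, 0.16143, giving H' = 1.57703.
Difference = |2.04949 − 1.57703| = 0.47246, i.e. 0.472 to 3 decimal places.

0.472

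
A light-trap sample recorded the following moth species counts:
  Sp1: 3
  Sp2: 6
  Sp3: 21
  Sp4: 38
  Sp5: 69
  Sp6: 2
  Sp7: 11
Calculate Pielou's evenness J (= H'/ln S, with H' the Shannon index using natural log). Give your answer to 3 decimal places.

0.738

Total N = 3+6+21+38+69+2+11 = 150, so the proportions are 0.02, 0.04, 0.14, 0.25333, 0.46, 0.01333, 0.07333 (working shown to 5 dp, full precision carried).
H' = −Σ pᵢ ln pᵢ = −((-0.07824) + (-0.12876) + (-0.27526) + (-0.34784) + (-0.35720) + (-0.05757) + (-0.19160)) = 1.43646.
With S = 7 species, ln S = 1.94591, so J = 1.43646/1.94591 = 0.73819, i.e. 0.738 to 3 decimal places.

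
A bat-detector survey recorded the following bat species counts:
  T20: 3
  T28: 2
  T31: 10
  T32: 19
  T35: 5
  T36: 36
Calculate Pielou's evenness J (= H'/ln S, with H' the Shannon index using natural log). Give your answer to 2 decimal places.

Total N = 3+2+10+19+5+36 = 75, so the proportions are 0.04, 0.0267, 0.1333, 0.2533, 0.0667, 0.48 (working shown to 4 dp, full precision carried).
H' = −Σ pᵢ ln pᵢ = −((-0.1288) + (-0.0966) + (-0.2687) + (-0.3478) + (-0.1805) + (-0.3523)) = 1.3747.
With S = 6 species, ln S = 1.7918, so J = 1.3747/1.7918 = 0.7673, i.e. 0.77 to 2 decimal places.

0.77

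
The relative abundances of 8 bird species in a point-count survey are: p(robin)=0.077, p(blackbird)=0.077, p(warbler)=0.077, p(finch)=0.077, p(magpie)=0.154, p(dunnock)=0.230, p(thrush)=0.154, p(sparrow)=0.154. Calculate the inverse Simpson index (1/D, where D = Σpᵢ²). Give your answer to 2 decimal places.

6.77

D = 0.077² + 0.077² + 0.077² + 0.077² + 0.154² + 0.23² + 0.154² + 0.154² = 0.005929 + 0.005929 + 0.005929 + 0.005929 + 0.023716 + 0.052900 + 0.023716 + 0.023716 = 0.147764 (working shown to 6 dp, full precision carried).
So 1/D = 6.7675, i.e. 6.77 to 2 decimal places.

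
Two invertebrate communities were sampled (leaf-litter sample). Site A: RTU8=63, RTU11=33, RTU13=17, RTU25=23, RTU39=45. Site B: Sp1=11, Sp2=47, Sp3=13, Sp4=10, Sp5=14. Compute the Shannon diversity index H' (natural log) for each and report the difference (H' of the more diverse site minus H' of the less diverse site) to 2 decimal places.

Site A: N=181, proportions 0.3481, 0.1823, 0.0939, 0.1271, 0.2486, giving H' = 1.5080 (working shown to 4 dp, full precision carried).
Site B: N=95, proportions 0.1158, 0.4947, 0.1368, 0.1053, 0.1474, giving H' = 1.3891.
Difference = |1.5080 − 1.3891| = 0.1189, i.e. 0.12 to 2 decimal places.

0.12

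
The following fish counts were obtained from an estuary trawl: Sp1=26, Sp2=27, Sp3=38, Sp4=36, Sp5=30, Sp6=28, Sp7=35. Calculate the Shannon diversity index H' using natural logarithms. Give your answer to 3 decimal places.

1.936

Total N = 26+27+38+36+30+28+35 = 220, so the proportions are 0.11818, 0.12273, 0.17273, 0.16364, 0.13636, 0.12727, 0.15909 (working shown to 5 dp, full precision carried).
Each pᵢ ln pᵢ term: 0.11818×(-2.13553)=-0.25238, 0.12273×(-2.09779)=-0.25746, 0.17273×(-1.75604)=-0.30332, 0.16364×(-1.81011)=-0.29620, 0.13636×(-1.99243)=-0.27170, 0.12727×(-2.06142)=-0.26236, 0.15909×(-1.83828)=-0.29245.
Sum = -1.93586, so H' = 1.936.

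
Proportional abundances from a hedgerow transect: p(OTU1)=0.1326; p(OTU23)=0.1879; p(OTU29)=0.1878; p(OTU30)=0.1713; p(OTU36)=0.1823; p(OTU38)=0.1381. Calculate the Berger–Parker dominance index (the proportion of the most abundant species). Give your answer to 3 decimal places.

0.188

The largest proportion is 0.1879, i.e. d = 0.188 to 3 decimal places.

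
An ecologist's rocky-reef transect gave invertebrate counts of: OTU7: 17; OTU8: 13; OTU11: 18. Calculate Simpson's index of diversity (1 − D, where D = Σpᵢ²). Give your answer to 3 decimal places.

Total N = 17+13+18 = 48, so the proportions are 0.35417, 0.27083, 0.375 (working shown to 5 dp, full precision carried).
D = 0.35417² + 0.27083² + 0.375² = 0.12543 + 0.07335 + 0.14062 = 0.33941.
So 1 − D = 0.66059, i.e. 0.661 to 3 decimal places.

0.661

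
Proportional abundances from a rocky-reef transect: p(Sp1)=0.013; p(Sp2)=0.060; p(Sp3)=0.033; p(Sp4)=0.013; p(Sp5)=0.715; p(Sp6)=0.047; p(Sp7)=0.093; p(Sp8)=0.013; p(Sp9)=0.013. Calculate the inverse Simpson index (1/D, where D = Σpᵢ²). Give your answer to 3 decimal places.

D = 0.013² + 0.06² + 0.033² + 0.013² + 0.715² + 0.047² + 0.093² + 0.013² + 0.013² = 0.000169 + 0.003600 + 0.001089 + 0.000169 + 0.511225 + 0.002209 + 0.008649 + 0.000169 + 0.000169 = 0.527448 (working shown to 6 dp, full precision carried).
So 1/D = 1.89592, i.e. 1.896 to 3 decimal places.

1.896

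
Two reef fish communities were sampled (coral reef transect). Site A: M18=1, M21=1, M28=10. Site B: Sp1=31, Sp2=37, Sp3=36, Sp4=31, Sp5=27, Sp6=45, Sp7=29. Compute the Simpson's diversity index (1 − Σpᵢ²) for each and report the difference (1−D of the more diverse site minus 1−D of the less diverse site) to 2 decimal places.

Site A: N=12, proportions 0.0833, 0.0833, 0.8333, giving 1−D = 0.2917 (working shown to 4 dp, full precision carried).
Site B: N=236, proportions 0.1314, 0.1568, 0.1525, 0.1314, 0.1144, 0.1907, 0.1229, giving 1−D = 0.8531.
Difference = |0.2917 − 0.8531| = 0.5614, i.e. 0.56 to 2 decimal places.

0.56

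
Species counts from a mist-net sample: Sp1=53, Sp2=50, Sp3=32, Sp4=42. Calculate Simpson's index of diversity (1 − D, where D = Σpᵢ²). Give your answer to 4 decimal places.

Total N = 53+50+32+42 = 177, so the proportions are 0.299435, 0.2824859, 0.180791, 0.2372881 (working shown to 7 dp, full precision carried).
D = 0.299435² + 0.2824859² + 0.180791² + 0.2372881² = 0.0896613 + 0.0797983 + 0.0326854 + 0.0563057 = 0.2584506.
So 1 − D = 0.7415494, i.e. 0.7415 to 4 decimal places.

0.7415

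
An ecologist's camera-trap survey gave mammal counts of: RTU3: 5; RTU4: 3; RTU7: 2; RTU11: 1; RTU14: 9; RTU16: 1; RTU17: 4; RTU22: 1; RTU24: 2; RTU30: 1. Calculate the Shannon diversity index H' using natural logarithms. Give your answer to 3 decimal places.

Total N = 5+3+2+1+9+1+4+1+2+1 = 29, so the proportions are 0.17241, 0.10345, 0.06897, 0.03448, 0.31034, 0.03448, 0.13793, 0.03448, 0.06897, 0.03448 (working shown to 5 dp, full precision carried).
Each pᵢ ln pᵢ term: 0.17241×(-1.75786)=-0.30308, 0.10345×(-2.26868)=-0.23469, 0.06897×(-2.67415)=-0.18442, 0.03448×(-3.36730)=-0.11611, 0.31034×(-1.17007)=-0.36313, 0.03448×(-3.36730)=-0.11611, 0.13793×(-1.98100)=-0.27324, 0.03448×(-3.36730)=-0.11611, 0.06897×(-2.67415)=-0.18442, 0.03448×(-3.36730)=-0.11611.
Sum = -2.00744, so H' = 2.007.

2.007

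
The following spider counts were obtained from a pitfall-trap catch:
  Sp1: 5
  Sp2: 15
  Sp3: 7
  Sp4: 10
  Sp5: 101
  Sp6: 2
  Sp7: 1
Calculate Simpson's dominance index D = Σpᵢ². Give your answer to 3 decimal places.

Total N = 5+15+7+10+101+2+1 = 141, so the proportions are 0.03546, 0.10638, 0.04965, 0.07092, 0.71631, 0.01418, 0.00709 (working shown to 5 dp, full precision carried).
D = 0.03546² + 0.10638² + 0.04965² + 0.07092² + 0.71631² + 0.01418² + 0.00709² = 0.00126 + 0.01132 + 0.00246 + 0.00503 + 0.51310 + 0.00020 + 0.00005 = 0.53342.
To 3 decimal places, D = 0.533.

0.533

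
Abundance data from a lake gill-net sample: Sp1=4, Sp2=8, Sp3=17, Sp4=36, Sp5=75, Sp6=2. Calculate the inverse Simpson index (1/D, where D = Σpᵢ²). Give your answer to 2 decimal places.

Total N = 4+8+17+36+75+2 = 142, so the proportions are 0.02817, 0.05634, 0.11972, 0.25352, 0.52817, 0.01408 (working shown to 5 dp, full precision carried).
D = 0.02817² + 0.05634² + 0.11972² + 0.25352² + 0.52817² + 0.01408² = 0.00079 + 0.00317 + 0.01433 + 0.06427 + 0.27896 + 0.00020 = 0.36173.
So 1/D = 2.7645, i.e. 2.76 to 2 decimal places.

2.76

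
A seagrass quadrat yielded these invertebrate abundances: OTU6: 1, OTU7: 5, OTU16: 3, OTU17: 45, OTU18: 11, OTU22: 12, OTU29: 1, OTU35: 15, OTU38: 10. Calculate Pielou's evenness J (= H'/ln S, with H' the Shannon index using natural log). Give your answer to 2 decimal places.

Total N = 1+5+3+45+11+12+1+15+10 = 103, so the proportions are 0.0097, 0.0485, 0.0291, 0.4369, 0.1068, 0.1165, 0.0097, 0.1456, 0.0971 (working shown to 4 dp, full precision carried).
H' = −Σ pᵢ ln pᵢ = −((-0.0450) + (-0.1469) + (-0.1030) + (-0.3618) + (-0.2389) + (-0.2505) + (-0.0450) + (-0.2806) + (-0.2264)) = 1.6980.
With S = 9 species, ln S = 2.1972, so J = 1.6980/2.1972 = 0.7728, i.e. 0.77 to 2 decimal places.

0.77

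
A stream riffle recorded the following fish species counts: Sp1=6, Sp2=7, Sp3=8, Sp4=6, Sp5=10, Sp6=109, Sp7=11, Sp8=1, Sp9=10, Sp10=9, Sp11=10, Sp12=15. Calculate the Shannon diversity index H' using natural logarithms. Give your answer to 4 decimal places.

Total N = 6+7+8+6+10+109+11+1+10+9+10+15 = 202, so the proportions are 0.029703, 0.034653, 0.039604, 0.029703, 0.049505, 0.539604, 0.054455, 0.00495, 0.049505, 0.044554, 0.049505, 0.074257 (working shown to 6 dp, full precision carried).
Each pᵢ ln pᵢ term: 0.029703×(-3.516508)=-0.104451, 0.034653×(-3.362358)=-0.116517, 0.039604×(-3.228826)=-0.127874, 0.029703×(-3.516508)=-0.104451, 0.049505×(-3.005683)=-0.148796, 0.539604×(-0.616920)=-0.332892, 0.054455×(-2.910372)=-0.158486, 0.00495×(-5.308268)=-0.026279, 0.049505×(-3.005683)=-0.148796, 0.044554×(-3.111043)=-0.138611, 0.049505×(-3.005683)=-0.148796, 0.074257×(-2.600217)=-0.193085.
Sum = -1.749034, so H' = 1.7490.

1.7490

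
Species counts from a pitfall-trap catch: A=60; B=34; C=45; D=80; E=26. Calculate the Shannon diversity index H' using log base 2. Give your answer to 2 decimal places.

Total N = 60+34+45+80+26 = 245, so the proportions are 0.2449, 0.1388, 0.1837, 0.3265, 0.1061 (working shown to 4 dp, full precision carried).
Each pᵢ log₂ pᵢ term: 0.2449×(-2.0297)=-0.4971, 0.1388×(-2.8492)=-0.3954, 0.1837×(-2.4448)=-0.4490, 0.3265×(-1.6147)=-0.5273, 0.1061×(-3.2362)=-0.3434.
Sum = -2.2122, so H' = 2.21.

2.21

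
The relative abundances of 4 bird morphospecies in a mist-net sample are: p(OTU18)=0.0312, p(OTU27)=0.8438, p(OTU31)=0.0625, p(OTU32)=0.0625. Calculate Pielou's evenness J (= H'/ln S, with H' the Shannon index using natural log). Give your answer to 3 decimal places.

H' = −Σ pᵢ ln pᵢ = −((-0.10818) + (-0.14331) + (-0.17329) + (-0.17329)) = 0.59807 (working shown to 5 dp, full precision carried).
With S = 4 species, ln S = 1.38629, so J = 0.59807/1.38629 = 0.43141, i.e. 0.431 to 3 decimal places.

0.431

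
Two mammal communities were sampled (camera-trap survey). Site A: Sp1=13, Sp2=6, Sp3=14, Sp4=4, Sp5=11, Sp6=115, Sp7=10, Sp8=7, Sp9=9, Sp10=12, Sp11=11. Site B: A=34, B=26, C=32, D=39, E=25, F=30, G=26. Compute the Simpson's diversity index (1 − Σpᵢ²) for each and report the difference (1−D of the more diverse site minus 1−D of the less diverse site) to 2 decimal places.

0.17

Site A: N=212, proportions 0.06132, 0.0283, 0.06604, 0.01887, 0.05189, 0.54245, 0.04717, 0.03302, 0.04245, 0.0566, 0.05189, giving 1−D = 0.68276 (working shown to 5 dp, full precision carried).
Site B: N=212, proportions 0.16038, 0.12264, 0.15094, 0.18396, 0.11792, 0.14151, 0.12264, giving 1−D = 0.85364.
Difference = |0.68276 − 0.85364| = 0.17088, i.e. 0.17 to 2 decimal places.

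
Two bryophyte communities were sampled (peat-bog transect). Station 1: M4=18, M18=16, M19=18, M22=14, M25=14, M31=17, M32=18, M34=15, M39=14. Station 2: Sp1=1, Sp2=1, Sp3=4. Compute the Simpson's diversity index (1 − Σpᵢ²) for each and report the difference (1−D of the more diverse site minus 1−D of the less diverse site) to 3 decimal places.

0.388

Station 1: N=144, proportions 0.125, 0.11111, 0.125, 0.09722, 0.09722, 0.11806, 0.125, 0.10417, 0.09722, giving 1−D = 0.88764 (working shown to 5 dp, full precision carried).
Station 2: N=6, proportions 0.16667, 0.16667, 0.66667, giving 1−D = 0.50000.
Difference = |0.88764 − 0.50000| = 0.38764, i.e. 0.388 to 3 decimal places.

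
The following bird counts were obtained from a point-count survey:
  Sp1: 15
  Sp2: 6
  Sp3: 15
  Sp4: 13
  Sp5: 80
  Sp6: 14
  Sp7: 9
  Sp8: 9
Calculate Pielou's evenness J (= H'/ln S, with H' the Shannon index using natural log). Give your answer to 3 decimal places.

Total N = 15+6+15+13+80+14+9+9 = 161, so the proportions are 0.09317, 0.03727, 0.09317, 0.08075, 0.49689, 0.08696, 0.0559, 0.0559 (working shown to 5 dp, full precision carried).
H' = −Σ pᵢ ln pᵢ = −((-0.22112) + (-0.12260) + (-0.22112) + (-0.20319) + (-0.34752) + (-0.21238) + (-0.16123) + (-0.16123)) = 1.65038.
With S = 8 species, ln S = 2.07944, so J = 1.65038/2.07944 = 0.79366, i.e. 0.794 to 3 decimal places.

0.794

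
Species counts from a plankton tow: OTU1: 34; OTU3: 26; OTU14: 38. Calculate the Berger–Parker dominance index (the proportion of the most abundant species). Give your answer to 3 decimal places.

Total N = 34+26+38 = 98, so the proportions are 0.34694, 0.26531, 0.38776 (working shown to 5 dp, full precision carried).
The largest proportion is 0.38776, i.e. d = 0.388 to 3 decimal places.

0.388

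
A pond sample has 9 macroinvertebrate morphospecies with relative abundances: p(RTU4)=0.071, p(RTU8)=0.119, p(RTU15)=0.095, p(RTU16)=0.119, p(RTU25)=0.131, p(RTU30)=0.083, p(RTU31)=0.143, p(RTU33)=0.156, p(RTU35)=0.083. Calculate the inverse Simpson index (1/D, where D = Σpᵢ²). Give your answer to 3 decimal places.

D = 0.071² + 0.119² + 0.095² + 0.119² + 0.131² + 0.083² + 0.143² + 0.156² + 0.083² = 0.0050410 + 0.0141610 + 0.0090250 + 0.0141610 + 0.0171610 + 0.0068890 + 0.0204490 + 0.0243360 + 0.0068890 = 0.1181120 (working shown to 7 dp, full precision carried).
So 1/D = 8.46654, i.e. 8.467 to 3 decimal places.

8.467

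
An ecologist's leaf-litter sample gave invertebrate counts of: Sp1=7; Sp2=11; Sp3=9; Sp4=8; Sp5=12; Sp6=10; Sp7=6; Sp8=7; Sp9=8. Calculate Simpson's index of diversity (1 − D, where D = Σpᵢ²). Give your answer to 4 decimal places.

Total N = 7+11+9+8+12+10+6+7+8 = 78, so the proportions are 0.089744, 0.141026, 0.115385, 0.102564, 0.153846, 0.128205, 0.076923, 0.089744, 0.102564 (working shown to 6 dp, full precision carried).
D = 0.089744² + 0.141026² + 0.115385² + 0.102564² + 0.153846² + 0.128205² + 0.076923² + 0.089744² + 0.102564² = 0.008054 + 0.019888 + 0.013314 + 0.010519 + 0.023669 + 0.016437 + 0.005917 + 0.008054 + 0.010519 = 0.116371.
So 1 − D = 0.883629, i.e. 0.8836 to 4 decimal places.

0.8836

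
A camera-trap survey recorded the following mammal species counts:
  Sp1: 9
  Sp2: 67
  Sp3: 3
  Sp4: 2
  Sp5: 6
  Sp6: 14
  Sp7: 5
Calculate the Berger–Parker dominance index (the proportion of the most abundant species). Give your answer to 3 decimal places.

Total N = 9+67+3+2+6+14+5 = 106, so the proportions are 0.08491, 0.63208, 0.0283, 0.01887, 0.0566, 0.13208, 0.04717 (working shown to 5 dp, full precision carried).
The largest proportion is 0.63208, i.e. d = 0.632 to 3 decimal places.

0.632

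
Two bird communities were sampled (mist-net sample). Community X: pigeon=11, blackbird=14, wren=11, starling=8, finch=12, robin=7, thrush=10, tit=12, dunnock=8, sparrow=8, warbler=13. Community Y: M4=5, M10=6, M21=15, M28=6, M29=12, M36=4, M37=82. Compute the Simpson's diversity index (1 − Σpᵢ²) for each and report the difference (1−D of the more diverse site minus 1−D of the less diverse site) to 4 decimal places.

0.3313

Community X: N=114, proportions 0.0964912, 0.122807, 0.0964912, 0.0701754, 0.1052632, 0.0614035, 0.0877193, 0.1052632, 0.0701754, 0.0701754, 0.1140351, giving 1−D = 0.9048938 (working shown to 7 dp, full precision carried).
Community Y: N=130, proportions 0.0384615, 0.0461538, 0.1153846, 0.0461538, 0.0923077, 0.0307692, 0.6307692, giving 1−D = 0.5736095.
Difference = |0.9048938 − 0.5736095| = 0.3312843, i.e. 0.3313 to 4 decimal places.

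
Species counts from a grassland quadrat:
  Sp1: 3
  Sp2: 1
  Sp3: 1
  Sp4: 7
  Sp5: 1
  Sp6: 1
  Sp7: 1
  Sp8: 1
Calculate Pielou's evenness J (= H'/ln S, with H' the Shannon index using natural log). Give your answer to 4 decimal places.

Total N = 3+1+1+7+1+1+1+1 = 16, so the proportions are 0.1875, 0.0625, 0.0625, 0.4375, 0.0625, 0.0625, 0.0625, 0.0625 (working shown to 6 dp, full precision carried).
H' = −Σ pᵢ ln pᵢ = −((-0.313871) + (-0.173287) + (-0.173287) + (-0.361672) + (-0.173287) + (-0.173287) + (-0.173287) + (-0.173287)) = 1.715263.
With S = 8 species, ln S = 2.079442, so J = 1.715263/2.079442 = 0.824867, i.e. 0.8249 to 4 decimal places.

0.8249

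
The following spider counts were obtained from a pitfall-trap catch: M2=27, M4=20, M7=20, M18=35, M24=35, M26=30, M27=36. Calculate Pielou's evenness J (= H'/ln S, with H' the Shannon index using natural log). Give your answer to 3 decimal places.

0.987

Total N = 27+20+20+35+35+30+36 = 203, so the proportions are 0.133, 0.09852, 0.09852, 0.17241, 0.17241, 0.14778, 0.17734 (working shown to 5 dp, full precision carried).
H' = −Σ pᵢ ln pᵢ = −((-0.26832) + (-0.22832) + (-0.22832) + (-0.30308) + (-0.30308) + (-0.28256) + (-0.30674)) = 1.92043.
With S = 7 species, ln S = 1.94591, so J = 1.92043/1.94591 = 0.98690, i.e. 0.987 to 3 decimal places.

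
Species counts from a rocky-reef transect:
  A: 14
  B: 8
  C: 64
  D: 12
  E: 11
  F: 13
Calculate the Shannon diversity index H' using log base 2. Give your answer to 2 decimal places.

2.09

Total N = 14+8+64+12+11+13 = 122, so the proportions are 0.1148, 0.0656, 0.5246, 0.0984, 0.0902, 0.1066 (working shown to 4 dp, full precision carried).
Each pᵢ log₂ pᵢ term: 0.1148×(-3.1234)=-0.3584, 0.0656×(-3.9307)=-0.2578, 0.5246×(-0.9307)=-0.4883, 0.0984×(-3.3458)=-0.3291, 0.0902×(-3.4713)=-0.3130, 0.1066×(-3.2303)=-0.3442.
Sum = -2.0907, so H' = 2.09.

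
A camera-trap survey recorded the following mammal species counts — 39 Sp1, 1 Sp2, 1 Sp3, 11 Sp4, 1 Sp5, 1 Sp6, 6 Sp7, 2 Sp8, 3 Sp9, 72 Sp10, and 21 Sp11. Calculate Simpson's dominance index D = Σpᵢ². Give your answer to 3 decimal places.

0.293

Total N = 39+1+1+11+1+1+6+2+3+72+21 = 158, so the proportions are 0.24684, 0.00633, 0.00633, 0.06962, 0.00633, 0.00633, 0.03797, 0.01266, 0.01899, 0.4557, 0.13291 (working shown to 5 dp, full precision carried).
D = 0.24684² + 0.00633² + 0.00633² + 0.06962² + 0.00633² + 0.00633² + 0.03797² + 0.01266² + 0.01899² + 0.4557² + 0.13291² = 0.06093 + 0.00004 + 0.00004 + 0.00485 + 0.00004 + 0.00004 + 0.00144 + 0.00016 + 0.00036 + 0.20766 + 0.01767 = 0.29322.
To 3 decimal places, D = 0.293.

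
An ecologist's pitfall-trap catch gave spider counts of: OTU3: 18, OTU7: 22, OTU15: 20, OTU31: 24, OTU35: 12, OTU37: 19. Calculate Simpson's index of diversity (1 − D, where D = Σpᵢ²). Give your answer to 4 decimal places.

0.8269

Total N = 18+22+20+24+12+19 = 115, so the proportions are 0.156522, 0.191304, 0.173913, 0.208696, 0.104348, 0.165217 (working shown to 6 dp, full precision carried).
D = 0.156522² + 0.191304² + 0.173913² + 0.208696² + 0.104348² + 0.165217² = 0.024499 + 0.036597 + 0.030246 + 0.043554 + 0.010888 + 0.027297 = 0.173081.
So 1 − D = 0.826919, i.e. 0.8269 to 4 decimal places.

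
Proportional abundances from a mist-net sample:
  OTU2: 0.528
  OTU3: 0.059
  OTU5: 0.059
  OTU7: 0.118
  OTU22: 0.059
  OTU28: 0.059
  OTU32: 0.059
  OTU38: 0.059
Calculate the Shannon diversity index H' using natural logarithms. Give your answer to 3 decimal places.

1.591

Each pᵢ ln pᵢ term (working shown to 5 dp, full precision carried): 0.528×(-0.63866)=-0.33721, 0.059×(-2.83022)=-0.16698, 0.059×(-2.83022)=-0.16698, 0.118×(-2.13707)=-0.25217, 0.059×(-2.83022)=-0.16698, 0.059×(-2.83022)=-0.16698, 0.059×(-2.83022)=-0.16698, 0.059×(-2.83022)=-0.16698.
Sum = -1.59128, so H' = 1.591.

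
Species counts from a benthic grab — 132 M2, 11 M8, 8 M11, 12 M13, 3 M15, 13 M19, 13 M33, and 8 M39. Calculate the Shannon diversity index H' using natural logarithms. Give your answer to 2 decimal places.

Total N = 132+11+8+12+3+13+13+8 = 200, so the proportions are 0.66, 0.055, 0.04, 0.06, 0.015, 0.065, 0.065, 0.04 (working shown to 4 dp, full precision carried).
Each pᵢ ln pᵢ term: 0.66×(-0.4155)=-0.2742, 0.055×(-2.9004)=-0.1595, 0.04×(-3.2189)=-0.1288, 0.06×(-2.8134)=-0.1688, 0.015×(-4.1997)=-0.0630, 0.065×(-2.7334)=-0.1777, 0.065×(-2.7334)=-0.1777, 0.04×(-3.2189)=-0.1288.
Sum = -1.2784, so H' = 1.28.

1.28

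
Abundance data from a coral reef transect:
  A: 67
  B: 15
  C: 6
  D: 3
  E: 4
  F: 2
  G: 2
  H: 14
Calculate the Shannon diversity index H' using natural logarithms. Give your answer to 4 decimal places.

1.3500

Total N = 67+15+6+3+4+2+2+14 = 113, so the proportions are 0.59292, 0.132743, 0.053097, 0.026549, 0.035398, 0.017699, 0.017699, 0.123894 (working shown to 6 dp, full precision carried).
Each pᵢ ln pᵢ term: 0.59292×(-0.522695)=-0.309917, 0.132743×(-2.019338)=-0.268054, 0.053097×(-2.935628)=-0.155874, 0.026549×(-3.628776)=-0.096339, 0.035398×(-3.341093)=-0.118269, 0.017699×(-4.034241)=-0.071402, 0.017699×(-4.034241)=-0.071402, 0.123894×(-2.088330)=-0.258731.
Sum = -1.349989, so H' = 1.3500.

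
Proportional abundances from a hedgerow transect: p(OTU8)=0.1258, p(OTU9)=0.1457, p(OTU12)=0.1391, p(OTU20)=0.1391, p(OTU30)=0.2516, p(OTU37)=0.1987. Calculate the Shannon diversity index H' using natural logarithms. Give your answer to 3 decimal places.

1.758

Each pᵢ ln pᵢ term (working shown to 5 dp, full precision carried): 0.1258×(-2.07306)=-0.26079, 0.1457×(-1.92621)=-0.28065, 0.1391×(-1.97256)=-0.27438, 0.1391×(-1.97256)=-0.27438, 0.2516×(-1.37991)=-0.34719, 0.1987×(-1.61596)=-0.32109.
Sum = -1.75848, so H' = 1.758.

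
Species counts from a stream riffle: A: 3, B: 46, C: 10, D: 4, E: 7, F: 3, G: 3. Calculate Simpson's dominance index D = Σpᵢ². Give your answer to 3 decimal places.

0.400

Total N = 3+46+10+4+7+3+3 = 76, so the proportions are 0.03947, 0.60526, 0.13158, 0.05263, 0.09211, 0.03947, 0.03947 (working shown to 5 dp, full precision carried).
D = 0.03947² + 0.60526² + 0.13158² + 0.05263² + 0.09211² + 0.03947² + 0.03947² = 0.00156 + 0.36634 + 0.01731 + 0.00277 + 0.00848 + 0.00156 + 0.00156 = 0.39958.
To 3 decimal places, D = 0.400.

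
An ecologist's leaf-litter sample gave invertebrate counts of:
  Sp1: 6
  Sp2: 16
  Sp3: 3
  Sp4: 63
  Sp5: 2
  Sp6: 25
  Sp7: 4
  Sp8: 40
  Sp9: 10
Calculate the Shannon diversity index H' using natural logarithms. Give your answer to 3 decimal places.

1.713

Total N = 6+16+3+63+2+25+4+40+10 = 169, so the proportions are 0.0355, 0.09467, 0.01775, 0.37278, 0.01183, 0.14793, 0.02367, 0.23669, 0.05917 (working shown to 5 dp, full precision carried).
Each pᵢ ln pᵢ term: 0.0355×(-3.33814)=-0.11851, 0.09467×(-2.35731)=-0.22318, 0.01775×(-4.03129)=-0.07156, 0.37278×(-0.98676)=-0.36785, 0.01183×(-4.43675)=-0.05251, 0.14793×(-1.91102)=-0.28270, 0.02367×(-3.74360)=-0.08861, 0.23669×(-1.44102)=-0.34107, 0.05917×(-2.82731)=-0.16730.
Sum = -1.71327, so H' = 1.713.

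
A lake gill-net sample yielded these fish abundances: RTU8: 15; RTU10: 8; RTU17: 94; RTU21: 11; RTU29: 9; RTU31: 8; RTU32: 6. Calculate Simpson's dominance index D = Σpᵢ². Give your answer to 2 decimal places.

Total N = 15+8+94+11+9+8+6 = 151, so the proportions are 0.0993, 0.053, 0.6225, 0.0728, 0.0596, 0.053, 0.0397 (working shown to 4 dp, full precision carried).
D = 0.0993² + 0.053² + 0.6225² + 0.0728² + 0.0596² + 0.053² + 0.0397² = 0.0099 + 0.0028 + 0.3875 + 0.0053 + 0.0036 + 0.0028 + 0.0016 = 0.4134.
To 2 decimal places, D = 0.41.

0.41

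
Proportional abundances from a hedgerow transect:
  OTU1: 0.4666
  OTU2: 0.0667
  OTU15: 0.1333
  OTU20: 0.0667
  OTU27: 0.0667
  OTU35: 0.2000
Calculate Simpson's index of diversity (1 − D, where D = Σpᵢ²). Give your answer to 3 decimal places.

0.711

D = 0.4666² + 0.0667² + 0.1333² + 0.0667² + 0.0667² + 0.2² = 0.21772 + 0.00445 + 0.01777 + 0.00445 + 0.00445 + 0.04000 = 0.28883 (working shown to 5 dp, full precision carried).
So 1 − D = 0.71117, i.e. 0.711 to 3 decimal places.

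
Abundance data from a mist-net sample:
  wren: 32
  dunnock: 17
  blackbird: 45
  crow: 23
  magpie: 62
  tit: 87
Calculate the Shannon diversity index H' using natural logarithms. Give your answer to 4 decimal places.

Total N = 32+17+45+23+62+87 = 266, so the proportions are 0.120301, 0.06391, 0.169173, 0.086466, 0.233083, 0.327068 (working shown to 6 dp, full precision carried).
Each pᵢ ln pᵢ term: 0.120301×(-2.117760)=-0.254768, 0.06391×(-2.750283)=-0.175770, 0.169173×(-1.776834)=-0.300592, 0.086466×(-2.448002)=-0.211669, 0.233083×(-1.456362)=-0.339453, 0.327068×(-1.117588)=-0.365527.
Sum = -1.647779, so H' = 1.6478.

1.6478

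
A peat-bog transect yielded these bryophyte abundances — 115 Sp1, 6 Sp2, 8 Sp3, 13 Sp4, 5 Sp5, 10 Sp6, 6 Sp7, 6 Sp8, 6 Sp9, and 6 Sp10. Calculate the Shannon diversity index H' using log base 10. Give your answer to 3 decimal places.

0.625

Total N = 115+6+8+13+5+10+6+6+6+6 = 181, so the proportions are 0.63536, 0.03315, 0.0442, 0.07182, 0.02762, 0.05525, 0.03315, 0.03315, 0.03315, 0.03315 (working shown to 5 dp, full precision carried).
Each pᵢ log₁₀ pᵢ term: 0.63536×(-0.19698)=-0.12515, 0.03315×(-1.47953)=-0.04905, 0.0442×(-1.35459)=-0.05987, 0.07182×(-1.14374)=-0.08215, 0.02762×(-1.55871)=-0.04306, 0.05525×(-1.25768)=-0.06949, 0.03315×(-1.47953)=-0.04905, 0.03315×(-1.47953)=-0.04905, 0.03315×(-1.47953)=-0.04905, 0.03315×(-1.47953)=-0.04905.
Sum = -0.62494, so H' = 0.625.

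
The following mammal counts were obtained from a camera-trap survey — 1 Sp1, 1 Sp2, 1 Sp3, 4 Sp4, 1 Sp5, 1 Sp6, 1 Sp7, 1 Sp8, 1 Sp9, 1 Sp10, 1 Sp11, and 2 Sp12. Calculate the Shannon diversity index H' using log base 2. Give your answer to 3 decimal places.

3.375

Total N = 1+1+1+4+1+1+1+1+1+1+1+2 = 16, so the proportions are 0.0625, 0.0625, 0.0625, 0.25, 0.0625, 0.0625, 0.0625, 0.0625, 0.0625, 0.0625, 0.0625, 0.125 (working shown to 5 dp, full precision carried).
Each pᵢ log₂ pᵢ term: 0.0625×(-4.00000)=-0.25000, 0.0625×(-4.00000)=-0.25000, 0.0625×(-4.00000)=-0.25000, 0.25×(-2.00000)=-0.50000, 0.0625×(-4.00000)=-0.25000, 0.0625×(-4.00000)=-0.25000, 0.0625×(-4.00000)=-0.25000, 0.0625×(-4.00000)=-0.25000, 0.0625×(-4.00000)=-0.25000, 0.0625×(-4.00000)=-0.25000, 0.0625×(-4.00000)=-0.25000, 0.125×(-3.00000)=-0.37500.
Sum = -3.37500, so H' = 3.375.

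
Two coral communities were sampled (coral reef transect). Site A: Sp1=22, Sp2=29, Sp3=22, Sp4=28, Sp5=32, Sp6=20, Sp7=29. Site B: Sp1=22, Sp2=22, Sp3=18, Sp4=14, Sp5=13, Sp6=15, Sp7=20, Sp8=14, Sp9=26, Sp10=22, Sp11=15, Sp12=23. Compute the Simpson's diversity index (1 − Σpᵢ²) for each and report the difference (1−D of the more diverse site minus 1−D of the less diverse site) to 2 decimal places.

Site A: N=182, proportions 0.12088, 0.15934, 0.12088, 0.15385, 0.17582, 0.10989, 0.15934, giving 1−D = 0.85334 (working shown to 5 dp, full precision carried).
Site B: N=224, proportions 0.09821, 0.09821, 0.08036, 0.0625, 0.05804, 0.06696, 0.08929, 0.0625, 0.11607, 0.09821, 0.06696, 0.10268, giving 1−D = 0.91247.
Difference = |0.85334 − 0.91247| = 0.05913, i.e. 0.06 to 2 decimal places.

0.06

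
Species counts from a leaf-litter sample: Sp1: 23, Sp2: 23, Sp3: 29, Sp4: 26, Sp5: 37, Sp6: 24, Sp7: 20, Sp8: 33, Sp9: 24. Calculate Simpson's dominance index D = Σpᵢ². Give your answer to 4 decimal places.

Total N = 23+23+29+26+37+24+20+33+24 = 239, so the proportions are 0.096234, 0.096234, 0.121339, 0.108787, 0.154812, 0.100418, 0.083682, 0.138075, 0.100418 (working shown to 6 dp, full precision carried).
D = 0.096234² + 0.096234² + 0.121339² + 0.108787² + 0.154812² + 0.100418² + 0.083682² + 0.138075² + 0.100418² = 0.009261 + 0.009261 + 0.014723 + 0.011835 + 0.023967 + 0.010084 + 0.007003 + 0.019065 + 0.010084 = 0.115282.
To 4 decimal places, D = 0.1153.

0.1153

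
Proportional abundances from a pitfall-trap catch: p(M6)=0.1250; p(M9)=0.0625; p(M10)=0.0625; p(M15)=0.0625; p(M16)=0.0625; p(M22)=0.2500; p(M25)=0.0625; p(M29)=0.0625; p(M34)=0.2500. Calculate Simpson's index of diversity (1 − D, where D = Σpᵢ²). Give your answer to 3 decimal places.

D = 0.125² + 0.0625² + 0.0625² + 0.0625² + 0.0625² + 0.25² + 0.0625² + 0.0625² + 0.25² = 0.01562 + 0.00391 + 0.00391 + 0.00391 + 0.00391 + 0.06250 + 0.00391 + 0.00391 + 0.06250 = 0.16406 (working shown to 5 dp, full precision carried).
So 1 − D = 0.83594, i.e. 0.836 to 3 decimal places.

0.836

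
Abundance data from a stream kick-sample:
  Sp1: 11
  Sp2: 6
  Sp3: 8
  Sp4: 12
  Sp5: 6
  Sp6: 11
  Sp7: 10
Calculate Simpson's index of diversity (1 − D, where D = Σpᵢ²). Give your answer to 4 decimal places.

Total N = 11+6+8+12+6+11+10 = 64, so the proportions are 0.171875, 0.09375, 0.125, 0.1875, 0.09375, 0.171875, 0.15625 (working shown to 6 dp, full precision carried).
D = 0.171875² + 0.09375² + 0.125² + 0.1875² + 0.09375² + 0.171875² + 0.15625² = 0.029541 + 0.008789 + 0.015625 + 0.035156 + 0.008789 + 0.029541 + 0.024414 = 0.151855.
So 1 − D = 0.848145, i.e. 0.8481 to 4 decimal places.

0.8481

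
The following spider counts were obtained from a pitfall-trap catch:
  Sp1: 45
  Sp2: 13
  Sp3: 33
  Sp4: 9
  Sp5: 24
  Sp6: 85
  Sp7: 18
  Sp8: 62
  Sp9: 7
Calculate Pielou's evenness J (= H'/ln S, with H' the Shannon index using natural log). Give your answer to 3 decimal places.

Total N = 45+13+33+9+24+85+18+62+7 = 296, so the proportions are 0.15203, 0.04392, 0.11149, 0.03041, 0.08108, 0.28716, 0.06081, 0.20946, 0.02365 (working shown to 5 dp, full precision carried).
H' = −Σ pᵢ ln pᵢ = −((-0.28637) + (-0.13726) + (-0.24458) + (-0.10621) + (-0.20370) + (-0.35829) + (-0.17027) + (-0.32743) + (-0.08855)) = 1.92268.
With S = 9 species, ln S = 2.19722, so J = 1.92268/2.19722 = 0.87505, i.e. 0.875 to 3 decimal places.

0.875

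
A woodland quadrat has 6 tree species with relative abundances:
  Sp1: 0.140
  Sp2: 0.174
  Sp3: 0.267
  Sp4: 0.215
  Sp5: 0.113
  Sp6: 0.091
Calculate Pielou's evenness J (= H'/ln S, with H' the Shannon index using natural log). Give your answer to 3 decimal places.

0.964

H' = −Σ pᵢ ln pᵢ = −((-0.27526) + (-0.30427) + (-0.35258) + (-0.33048) + (-0.24638) + (-0.21812)) = 1.72708 (working shown to 5 dp, full precision carried).
With S = 6 species, ln S = 1.79176, so J = 1.72708/1.79176 = 0.96390, i.e. 0.964 to 3 decimal places.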